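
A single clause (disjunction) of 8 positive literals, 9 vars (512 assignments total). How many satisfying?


Step 1: Total=2^9=512
Step 2: Unsat when all 8 false: 2^1=2
Step 3: Sat=512-2=510

510


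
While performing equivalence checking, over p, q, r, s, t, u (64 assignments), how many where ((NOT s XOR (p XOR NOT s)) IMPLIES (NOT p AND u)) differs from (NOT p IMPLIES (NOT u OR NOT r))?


F1 = ((NOT s XOR (p XOR NOT s)) IMPLIES (NOT p AND u))
F2 = (NOT p IMPLIES (NOT u OR NOT r))
Evaluate both on each of 64 rows (bits = p,q,r,s,t,u):
  row 0 [000000]: F1=1 F2=1 -> 0
  row 1 [000001]: F1=1 F2=1 -> 0
  row 2 [000010]: F1=1 F2=1 -> 0
  row 3 [000011]: F1=1 F2=1 -> 0
  row 4 [000100]: F1=1 F2=1 -> 0
  (every remaining row is evaluated the same way; all 64 results are listed next)
Full result column, 8 rows per line (p,q,r fixed per line; s,t,u runs 000..111 left to right):
  rows 0-7 [p,q,r=000]: 00000000  (ones: 0)
  rows 8-15 [p,q,r=001]: 01010101  (ones: 4)
  rows 16-23 [p,q,r=010]: 00000000  (ones: 0)
  rows 24-31 [p,q,r=011]: 01010101  (ones: 4)
  rows 32-39 [p,q,r=100]: 11111111  (ones: 8)
  rows 40-47 [p,q,r=101]: 11111111  (ones: 8)
  rows 48-55 [p,q,r=110]: 11111111  (ones: 8)
  rows 56-63 [p,q,r=111]: 11111111  (ones: 8)
Disagreements = 0+4+0+4+8+8+8+8 = 40

40


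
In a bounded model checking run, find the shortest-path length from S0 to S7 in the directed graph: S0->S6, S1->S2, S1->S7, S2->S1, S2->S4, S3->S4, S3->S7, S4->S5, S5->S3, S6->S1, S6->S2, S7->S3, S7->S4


BFS layer-by-layer from S0:
  dist 0: {S0}
  dist 1: {S6}
  dist 2: {S1, S2}
  dist 3: {S4, S7}
  -> S7 reached at distance 3
Shortest path length = 3

3


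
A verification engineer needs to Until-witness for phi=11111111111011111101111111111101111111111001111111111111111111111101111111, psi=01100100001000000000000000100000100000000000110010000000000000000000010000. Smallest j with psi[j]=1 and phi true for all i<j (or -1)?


(phi U psi) at 0: need smallest j with psi[j]=1 and phi[i]=1 for all i in [0,j).
Scan from step 0:
  step 0: phi=1, psi=0 -> continue
  step 1: psi=1 and phi held for [0,1) -> witness found
Witness step = 1

1


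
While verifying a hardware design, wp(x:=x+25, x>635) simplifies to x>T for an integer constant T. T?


Formula: wp(x:=E, P) = P[E/x] (substitute E for x in postcondition)
Step 1: Postcondition: x>635
Step 2: Substitute x+25 for x: x+25>635
Step 3: Solve for x: x > 635-25 = 610

610


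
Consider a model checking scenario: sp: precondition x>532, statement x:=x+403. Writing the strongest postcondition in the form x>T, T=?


Formula: sp(P, x:=E) = exists old_x. (x = E[old_x/x]) AND P[old_x/x] (old_x is the value of x before the assignment; eliminate old_x by solving x = E[old_x/x] for old_x)
Step 1: Precondition P: x>532, i.e. old_x > 532
Step 2: Assignment gives x = old_x + 403, so old_x = x - 403
Step 3: Substitute into P: x - 403 > 532
Step 4: Simplify: x > 532+403 = 935

935


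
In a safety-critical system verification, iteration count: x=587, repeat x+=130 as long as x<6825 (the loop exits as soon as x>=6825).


Step 1: x goes from 587 toward 6825 by 130; the body runs while x<6825, so iterations = ceil((bound-start)/step)
Step 2: Distance=6238
Step 3: ceil(6238/130)=48

48


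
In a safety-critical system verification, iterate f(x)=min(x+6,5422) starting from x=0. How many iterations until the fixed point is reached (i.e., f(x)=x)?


Step 1: x=0, cap=5422, increment=6
Step 2: x grows by 6 each step until capped at 5422; fixed point is x=5422
Step 3: iterations = ceil(5422/6) = 904

904


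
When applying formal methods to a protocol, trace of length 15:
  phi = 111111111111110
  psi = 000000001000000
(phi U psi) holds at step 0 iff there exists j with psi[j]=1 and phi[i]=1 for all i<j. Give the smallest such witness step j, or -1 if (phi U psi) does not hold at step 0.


(phi U psi) at 0: need smallest j with psi[j]=1 and phi[i]=1 for all i in [0,j).
Scan from step 0:
  step 0: phi=1, psi=0 -> continue
  step 1: phi=1, psi=0 -> continue
  step 2: phi=1, psi=0 -> continue
  step 3: phi=1, psi=0 -> continue
  step 8: psi=1 and phi held for [0,8) -> witness found
Witness step = 8

8


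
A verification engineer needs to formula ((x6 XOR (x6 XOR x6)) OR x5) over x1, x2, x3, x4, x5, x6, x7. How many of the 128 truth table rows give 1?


Formula: ((x6 XOR (x6 XOR x6)) OR x5) over 7 vars (128 rows)
Evaluate each row (x1, x2, x3, x4, x5, x6, x7 as bits, MSB first):
  row 0 [0000000]: ((0 XOR (0 XOR 0)) OR 0) -> 0
  row 1 [0000001]: ((0 XOR (0 XOR 0)) OR 0) -> 0
  row 2 [0000010]: ((1 XOR (1 XOR 1)) OR 0) -> 1
  row 3 [0000011]: ((1 XOR (1 XOR 1)) OR 0) -> 1
  row 4 [0000100]: ((0 XOR (0 XOR 0)) OR 1) -> 1
  (every remaining row is evaluated the same way; all 128 results are listed next)
Full result column, 8 rows per line (x1,x2,x3,x4 fixed per line; x5,x6,x7 runs 000..111 left to right):
  rows 0-7 [x1,x2,x3,x4=0000]: 00111111  (ones: 6)
  rows 8-15 [x1,x2,x3,x4=0001]: 00111111  (ones: 6)
  rows 16-23 [x1,x2,x3,x4=0010]: 00111111  (ones: 6)
  rows 24-31 [x1,x2,x3,x4=0011]: 00111111  (ones: 6)
  rows 32-39 [x1,x2,x3,x4=0100]: 00111111  (ones: 6)
  rows 40-47 [x1,x2,x3,x4=0101]: 00111111  (ones: 6)
  rows 48-55 [x1,x2,x3,x4=0110]: 00111111  (ones: 6)
  rows 56-63 [x1,x2,x3,x4=0111]: 00111111  (ones: 6)
  rows 64-71 [x1,x2,x3,x4=1000]: 00111111  (ones: 6)
  rows 72-79 [x1,x2,x3,x4=1001]: 00111111  (ones: 6)
  rows 80-87 [x1,x2,x3,x4=1010]: 00111111  (ones: 6)
  rows 88-95 [x1,x2,x3,x4=1011]: 00111111  (ones: 6)
  rows 96-103 [x1,x2,x3,x4=1100]: 00111111  (ones: 6)
  rows 104-111 [x1,x2,x3,x4=1101]: 00111111  (ones: 6)
  rows 112-119 [x1,x2,x3,x4=1110]: 00111111  (ones: 6)
  rows 120-127 [x1,x2,x3,x4=1111]: 00111111  (ones: 6)
Count of 1-rows = 6+6+6+6+6+6+6+6+6+6+6+6+6+6+6+6 = 96

96


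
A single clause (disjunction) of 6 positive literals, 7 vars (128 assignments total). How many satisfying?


Step 1: Total=2^7=128
Step 2: Unsat when all 6 false: 2^1=2
Step 3: Sat=128-2=126

126


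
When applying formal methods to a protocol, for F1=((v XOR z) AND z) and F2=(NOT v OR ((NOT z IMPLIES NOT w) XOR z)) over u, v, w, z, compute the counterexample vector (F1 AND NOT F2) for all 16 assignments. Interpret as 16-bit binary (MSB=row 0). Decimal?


F1 = ((v XOR z) AND z)
F2 = (NOT v OR ((NOT z IMPLIES NOT w) XOR z))
Counterexample to F1=>F2 is where F1=1 and F2=0.
Evaluate each row (bits = u,v,w,z, MSB first):
  row 0 [0000]: F1=0 F2=1 -> F1&~F2 -> 0
  row 1 [0001]: F1=1 F2=1 -> F1&~F2 -> 0
  row 2 [0010]: F1=0 F2=1 -> F1&~F2 -> 0
  row 3 [0011]: F1=1 F2=1 -> F1&~F2 -> 0
  row 4 [0100]: F1=0 F2=1 -> F1&~F2 -> 0
  row 5 [0101]: F1=0 F2=0 -> F1&~F2 -> 0
  row 6 [0110]: F1=0 F2=0 -> F1&~F2 -> 0
  row 7 [0111]: F1=0 F2=0 -> F1&~F2 -> 0
  row 8 [1000]: F1=0 F2=1 -> F1&~F2 -> 0
  row 9 [1001]: F1=1 F2=1 -> F1&~F2 -> 0
  row 10 [1010]: F1=0 F2=1 -> F1&~F2 -> 0
  row 11 [1011]: F1=1 F2=1 -> F1&~F2 -> 0
  row 12 [1100]: F1=0 F2=1 -> F1&~F2 -> 0
  row 13 [1101]: F1=0 F2=0 -> F1&~F2 -> 0
  row 14 [1110]: F1=0 F2=0 -> F1&~F2 -> 0
  row 15 [1111]: F1=0 F2=0 -> F1&~F2 -> 0
Full result column, 4 rows per line (u,v fixed per line; w,z runs 00..11 left to right):
  rows 0-3 [u,v=00]: 0000  = hex 0
  rows 4-7 [u,v=01]: 0000  = hex 0
  rows 8-11 [u,v=10]: 0000  = hex 0
  rows 12-15 [u,v=11]: 0000  = hex 0
Counterexample vector (row 0 .. row 15) = 0000000000000000
Output column grouped in 4s = 0000 0000 0000 0000 = 0x0000
Convert to decimal digit by digit (value = value*16 + digit):
  0 -> 0
  0*16 + 0 = 0
  0*16 + 0 = 0
  0*16 + 0 = 0
Decimal = 0

0


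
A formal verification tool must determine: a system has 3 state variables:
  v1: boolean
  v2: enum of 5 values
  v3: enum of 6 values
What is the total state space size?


State space = product of domain sizes of all variables.
Domain sizes:
  v1 (boolean): 2
  v2 (enum of 5 values): 5
  v3 (enum of 6 values): 6
Product = 2 * 5 * 6 = 60

60


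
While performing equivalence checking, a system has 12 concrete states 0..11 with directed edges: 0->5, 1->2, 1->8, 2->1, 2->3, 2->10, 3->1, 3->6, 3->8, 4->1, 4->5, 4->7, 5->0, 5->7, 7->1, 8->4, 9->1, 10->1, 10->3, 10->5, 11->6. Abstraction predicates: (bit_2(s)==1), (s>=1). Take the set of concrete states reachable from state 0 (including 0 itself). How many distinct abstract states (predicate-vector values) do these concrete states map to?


BFS from 0:
Concrete reachable: {0, 1, 2, 3, 4, 5, 6, 7, 8, 10}
Abstract via predicates (bit_2(s)==1), (s>=1):
  (0,0) <- {0}
  (0,1) <- {1, 2, 3, 8, 10}
  (1,1) <- {4, 5, 6, 7}
Distinct abstract states = 3

3


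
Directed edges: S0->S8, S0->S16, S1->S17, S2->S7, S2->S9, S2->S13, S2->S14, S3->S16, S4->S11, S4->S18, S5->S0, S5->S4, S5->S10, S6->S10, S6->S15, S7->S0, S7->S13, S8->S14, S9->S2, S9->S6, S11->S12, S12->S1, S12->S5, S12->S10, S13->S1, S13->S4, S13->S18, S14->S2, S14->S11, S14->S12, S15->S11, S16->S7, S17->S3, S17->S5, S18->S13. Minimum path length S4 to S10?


BFS layer-by-layer from S4:
  dist 0: {S4}
  dist 1: {S11, S18}
  dist 2: {S12, S13}
  dist 3: {S1, S5, S10}
  -> S10 reached at distance 3
Shortest path length = 3

3


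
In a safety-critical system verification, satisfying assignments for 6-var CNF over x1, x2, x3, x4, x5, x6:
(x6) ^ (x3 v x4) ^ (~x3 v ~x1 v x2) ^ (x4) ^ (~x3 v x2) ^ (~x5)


CNF with 6 clauses over 6 vars (64 assignments).
An assignment satisfies CNF iff every clause has >=1 true literal.
Check each row (bits = x1,x2,x3,x4,x5,x6; clause T/F shown):
  row 0 [000000]: clauses=FFTFTT -> 0
  row 1 [000001]: clauses=TFTFTT -> 0
  row 2 [000010]: clauses=FFTFTF -> 0
  row 3 [000011]: clauses=TFTFTF -> 0
  row 4 [000100]: clauses=FTTTTT -> 0
  (every remaining row is evaluated the same way; all 64 results are listed next)
Full result column, 8 rows per line (x1,x2,x3 fixed per line; x4,x5,x6 runs 000..111 left to right):
  rows 0-7 [x1,x2,x3=000]: 00000100  (ones: 1)
  rows 8-15 [x1,x2,x3=001]: 00000000  (ones: 0)
  rows 16-23 [x1,x2,x3=010]: 00000100  (ones: 1)
  rows 24-31 [x1,x2,x3=011]: 00000100  (ones: 1)
  rows 32-39 [x1,x2,x3=100]: 00000100  (ones: 1)
  rows 40-47 [x1,x2,x3=101]: 00000000  (ones: 0)
  rows 48-55 [x1,x2,x3=110]: 00000100  (ones: 1)
  rows 56-63 [x1,x2,x3=111]: 00000100  (ones: 1)
Satisfying assignments = 1+0+1+1+1+0+1+1 = 6

6


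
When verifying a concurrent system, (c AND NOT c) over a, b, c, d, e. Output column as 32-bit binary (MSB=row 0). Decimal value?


Formula: (c AND NOT c) over a, b, c, d, e (32 rows)
Evaluate each row (bits = a,b,c,d,e, MSB first):
  row 0 [00000]: (0 AND NOT 0) -> 0
  row 1 [00001]: (0 AND NOT 0) -> 0
  row 2 [00010]: (0 AND NOT 0) -> 0
  row 3 [00011]: (0 AND NOT 0) -> 0
  row 4 [00100]: (1 AND NOT 1) -> 0
  row 5 [00101]: (1 AND NOT 1) -> 0
  row 6 [00110]: (1 AND NOT 1) -> 0
  row 7 [00111]: (1 AND NOT 1) -> 0
  row 8 [01000]: (0 AND NOT 0) -> 0
  row 9 [01001]: (0 AND NOT 0) -> 0
  row 10 [01010]: (0 AND NOT 0) -> 0
  row 11 [01011]: (0 AND NOT 0) -> 0
  row 12 [01100]: (1 AND NOT 1) -> 0
  row 13 [01101]: (1 AND NOT 1) -> 0
  row 14 [01110]: (1 AND NOT 1) -> 0
  row 15 [01111]: (1 AND NOT 1) -> 0
  row 16 [10000]: (0 AND NOT 0) -> 0
  row 17 [10001]: (0 AND NOT 0) -> 0
  row 18 [10010]: (0 AND NOT 0) -> 0
  row 19 [10011]: (0 AND NOT 0) -> 0
  row 20 [10100]: (1 AND NOT 1) -> 0
  row 21 [10101]: (1 AND NOT 1) -> 0
  row 22 [10110]: (1 AND NOT 1) -> 0
  row 23 [10111]: (1 AND NOT 1) -> 0
  row 24 [11000]: (0 AND NOT 0) -> 0
  row 25 [11001]: (0 AND NOT 0) -> 0
  row 26 [11010]: (0 AND NOT 0) -> 0
  row 27 [11011]: (0 AND NOT 0) -> 0
  row 28 [11100]: (1 AND NOT 1) -> 0
  row 29 [11101]: (1 AND NOT 1) -> 0
  row 30 [11110]: (1 AND NOT 1) -> 0
  row 31 [11111]: (1 AND NOT 1) -> 0
Full result column, 4 rows per line (a,b,c fixed per line; d,e runs 00..11 left to right):
  rows 0-3 [a,b,c=000]: 0000  = hex 0
  rows 4-7 [a,b,c=001]: 0000  = hex 0
  rows 8-11 [a,b,c=010]: 0000  = hex 0
  rows 12-15 [a,b,c=011]: 0000  = hex 0
  rows 16-19 [a,b,c=100]: 0000  = hex 0
  rows 20-23 [a,b,c=101]: 0000  = hex 0
  rows 24-27 [a,b,c=110]: 0000  = hex 0
  rows 28-31 [a,b,c=111]: 0000  = hex 0
Output column (row 0 .. row 31) = 00000000000000000000000000000000
Output column grouped in 4s = 0000 0000 0000 0000 0000 0000 0000 0000 = 0x00000000
Convert to decimal digit by digit (value = value*16 + digit):
  0 -> 0
  0*16 + 0 = 0
  0*16 + 0 = 0
  0*16 + 0 = 0
  0*16 + 0 = 0
  0*16 + 0 = 0
  0*16 + 0 = 0
  0*16 + 0 = 0
Decimal = 0

0


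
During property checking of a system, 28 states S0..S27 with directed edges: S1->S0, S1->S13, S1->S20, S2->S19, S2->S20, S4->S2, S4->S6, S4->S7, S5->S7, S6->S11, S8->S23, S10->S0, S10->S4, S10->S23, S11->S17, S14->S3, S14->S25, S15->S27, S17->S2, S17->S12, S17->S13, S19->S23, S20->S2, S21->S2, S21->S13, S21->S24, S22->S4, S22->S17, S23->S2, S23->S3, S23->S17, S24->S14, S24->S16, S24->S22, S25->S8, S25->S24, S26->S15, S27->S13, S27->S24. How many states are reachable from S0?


BFS from S0:
  layer 0: {S0}
Reachable set: {S0}
Count = 1

1


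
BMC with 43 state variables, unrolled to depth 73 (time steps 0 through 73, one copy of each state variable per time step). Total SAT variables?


BMC unrolls to depth k, creating one copy of each state var for steps 0..k.
Step count = 73 + 1 = 74 (steps 0 through 73)
Vars per step = 43
Total = 43 * 74 = 3182

3182


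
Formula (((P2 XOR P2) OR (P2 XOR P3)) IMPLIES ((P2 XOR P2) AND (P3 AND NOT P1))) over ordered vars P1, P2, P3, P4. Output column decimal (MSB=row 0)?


Formula: (((P2 XOR P2) OR (P2 XOR P3)) IMPLIES ((P2 XOR P2) AND (P3 AND NOT P1))) over P1, P2, P3, P4 (16 rows)
Evaluate each row (bits = P1,P2,P3,P4, MSB first):
  row 0 [0000]: (((0 XOR 0) OR (0 XOR 0)) IMPLIES ((0 XOR 0) AND (0 AND NOT 0))) -> 1
  row 1 [0001]: (((0 XOR 0) OR (0 XOR 0)) IMPLIES ((0 XOR 0) AND (0 AND NOT 0))) -> 1
  row 2 [0010]: (((0 XOR 0) OR (0 XOR 1)) IMPLIES ((0 XOR 0) AND (1 AND NOT 0))) -> 0
  row 3 [0011]: (((0 XOR 0) OR (0 XOR 1)) IMPLIES ((0 XOR 0) AND (1 AND NOT 0))) -> 0
  row 4 [0100]: (((1 XOR 1) OR (1 XOR 0)) IMPLIES ((1 XOR 1) AND (0 AND NOT 0))) -> 0
  row 5 [0101]: (((1 XOR 1) OR (1 XOR 0)) IMPLIES ((1 XOR 1) AND (0 AND NOT 0))) -> 0
  row 6 [0110]: (((1 XOR 1) OR (1 XOR 1)) IMPLIES ((1 XOR 1) AND (1 AND NOT 0))) -> 1
  row 7 [0111]: (((1 XOR 1) OR (1 XOR 1)) IMPLIES ((1 XOR 1) AND (1 AND NOT 0))) -> 1
  row 8 [1000]: (((0 XOR 0) OR (0 XOR 0)) IMPLIES ((0 XOR 0) AND (0 AND NOT 1))) -> 1
  row 9 [1001]: (((0 XOR 0) OR (0 XOR 0)) IMPLIES ((0 XOR 0) AND (0 AND NOT 1))) -> 1
  row 10 [1010]: (((0 XOR 0) OR (0 XOR 1)) IMPLIES ((0 XOR 0) AND (1 AND NOT 1))) -> 0
  row 11 [1011]: (((0 XOR 0) OR (0 XOR 1)) IMPLIES ((0 XOR 0) AND (1 AND NOT 1))) -> 0
  row 12 [1100]: (((1 XOR 1) OR (1 XOR 0)) IMPLIES ((1 XOR 1) AND (0 AND NOT 1))) -> 0
  row 13 [1101]: (((1 XOR 1) OR (1 XOR 0)) IMPLIES ((1 XOR 1) AND (0 AND NOT 1))) -> 0
  row 14 [1110]: (((1 XOR 1) OR (1 XOR 1)) IMPLIES ((1 XOR 1) AND (1 AND NOT 1))) -> 1
  row 15 [1111]: (((1 XOR 1) OR (1 XOR 1)) IMPLIES ((1 XOR 1) AND (1 AND NOT 1))) -> 1
Full result column, 4 rows per line (P1,P2 fixed per line; P3,P4 runs 00..11 left to right):
  rows 0-3 [P1,P2=00]: 1100  = hex C
  rows 4-7 [P1,P2=01]: 0011  = hex 3
  rows 8-11 [P1,P2=10]: 1100  = hex C
  rows 12-15 [P1,P2=11]: 0011  = hex 3
Output column (row 0 .. row 15) = 1100001111000011
Output column grouped in 4s = 1100 0011 1100 0011 = 0xC3C3
Convert to decimal digit by digit (value = value*16 + digit):
  C -> 12
  12*16 + 3 = 195
  195*16 + 12 (C) = 3132
  3132*16 + 3 = 50115
Decimal = 50115

50115


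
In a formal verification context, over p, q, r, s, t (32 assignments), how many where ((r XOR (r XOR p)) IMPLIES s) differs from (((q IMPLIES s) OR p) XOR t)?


F1 = ((r XOR (r XOR p)) IMPLIES s)
F2 = (((q IMPLIES s) OR p) XOR t)
Evaluate both on each of 32 rows (bits = p,q,r,s,t):
  row 0 [00000]: F1=1 F2=1 -> 0
  row 1 [00001]: F1=1 F2=0 (differ) -> 1
  row 2 [00010]: F1=1 F2=1 -> 0
  row 3 [00011]: F1=1 F2=0 (differ) -> 1
  row 4 [00100]: F1=1 F2=1 -> 0
  row 5 [00101]: F1=1 F2=0 (differ) -> 1
  row 6 [00110]: F1=1 F2=1 -> 0
  row 7 [00111]: F1=1 F2=0 (differ) -> 1
  row 8 [01000]: F1=1 F2=0 (differ) -> 1
  row 9 [01001]: F1=1 F2=1 -> 0
  row 10 [01010]: F1=1 F2=1 -> 0
  row 11 [01011]: F1=1 F2=0 (differ) -> 1
  row 12 [01100]: F1=1 F2=0 (differ) -> 1
  row 13 [01101]: F1=1 F2=1 -> 0
  row 14 [01110]: F1=1 F2=1 -> 0
  row 15 [01111]: F1=1 F2=0 (differ) -> 1
  row 16 [10000]: F1=0 F2=1 (differ) -> 1
  row 17 [10001]: F1=0 F2=0 -> 0
  row 18 [10010]: F1=1 F2=1 -> 0
  row 19 [10011]: F1=1 F2=0 (differ) -> 1
  row 20 [10100]: F1=0 F2=1 (differ) -> 1
  row 21 [10101]: F1=0 F2=0 -> 0
  row 22 [10110]: F1=1 F2=1 -> 0
  row 23 [10111]: F1=1 F2=0 (differ) -> 1
  row 24 [11000]: F1=0 F2=1 (differ) -> 1
  row 25 [11001]: F1=0 F2=0 -> 0
  row 26 [11010]: F1=1 F2=1 -> 0
  row 27 [11011]: F1=1 F2=0 (differ) -> 1
  row 28 [11100]: F1=0 F2=1 (differ) -> 1
  row 29 [11101]: F1=0 F2=0 -> 0
  row 30 [11110]: F1=1 F2=1 -> 0
  row 31 [11111]: F1=1 F2=0 (differ) -> 1
Full result column, 8 rows per line (p,q fixed per line; r,s,t runs 000..111 left to right):
  rows 0-7 [p,q=00]: 01010101  (ones: 4)
  rows 8-15 [p,q=01]: 10011001  (ones: 4)
  rows 16-23 [p,q=10]: 10011001  (ones: 4)
  rows 24-31 [p,q=11]: 10011001  (ones: 4)
Disagreements = 4+4+4+4 = 16

16


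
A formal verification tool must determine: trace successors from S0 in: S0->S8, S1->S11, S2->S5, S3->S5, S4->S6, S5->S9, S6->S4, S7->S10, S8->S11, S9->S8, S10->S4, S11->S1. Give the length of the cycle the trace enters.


Trace from S0 until a state repeats:
  S0 -> S8 -> S11 -> S1 -> S11
S11 first seen at step 2, revisited at step 4.
Cycle length = 4 - 2 = 2

2


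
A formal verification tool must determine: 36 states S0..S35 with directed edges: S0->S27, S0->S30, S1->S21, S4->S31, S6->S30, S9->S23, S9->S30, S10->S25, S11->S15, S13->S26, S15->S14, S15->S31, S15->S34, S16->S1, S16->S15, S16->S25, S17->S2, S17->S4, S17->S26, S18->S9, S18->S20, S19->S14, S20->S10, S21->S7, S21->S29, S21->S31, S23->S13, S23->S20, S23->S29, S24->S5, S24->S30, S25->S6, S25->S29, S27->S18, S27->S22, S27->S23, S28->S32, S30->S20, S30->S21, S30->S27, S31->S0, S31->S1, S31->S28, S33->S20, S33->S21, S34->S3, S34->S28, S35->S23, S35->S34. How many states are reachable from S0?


BFS from S0:
  layer 0: {S0}
  layer 1: {S27, S30}
  layer 2: {S18, S20, S21, S22, S23}
  layer 3: {S7, S9, S10, S13, S29, S31}
  layer 4: {S1, S25, S26, S28}
  layer 5: {S6, S32}
Reachable set: {S0, S1, S6, S7, S9, S10, S13, S18, S20, S21, S22, S23, S25, S26, S27, S28, S29, S30, S31, S32}
Count = 20

20


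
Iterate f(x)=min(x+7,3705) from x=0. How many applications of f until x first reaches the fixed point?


Step 1: x=0, cap=3705, increment=7
Step 2: x grows by 7 each step until capped at 3705; fixed point is x=3705
Step 3: iterations = ceil(3705/7) = 530

530


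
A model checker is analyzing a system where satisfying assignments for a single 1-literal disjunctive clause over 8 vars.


Step 1: Total=2^8=256
Step 2: Unsat when all 1 false: 2^7=128
Step 3: Sat=256-128=128

128


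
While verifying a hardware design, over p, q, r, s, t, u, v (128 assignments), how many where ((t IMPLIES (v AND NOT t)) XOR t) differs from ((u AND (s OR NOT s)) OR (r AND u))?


F1 = ((t IMPLIES (v AND NOT t)) XOR t)
F2 = ((u AND (s OR NOT s)) OR (r AND u))
Evaluate both on each of 128 rows (bits = p,q,r,s,t,u,v):
  row 0 [0000000]: F1=1 F2=0 (differ) -> 1
  row 1 [0000001]: F1=1 F2=0 (differ) -> 1
  row 2 [0000010]: F1=1 F2=1 -> 0
  row 3 [0000011]: F1=1 F2=1 -> 0
  row 4 [0000100]: F1=1 F2=0 (differ) -> 1
  (every remaining row is evaluated the same way; all 128 results are listed next)
Full result column, 8 rows per line (p,q,r,s fixed per line; t,u,v runs 000..111 left to right):
  rows 0-7 [p,q,r,s=0000]: 11001100  (ones: 4)
  rows 8-15 [p,q,r,s=0001]: 11001100  (ones: 4)
  rows 16-23 [p,q,r,s=0010]: 11001100  (ones: 4)
  rows 24-31 [p,q,r,s=0011]: 11001100  (ones: 4)
  rows 32-39 [p,q,r,s=0100]: 11001100  (ones: 4)
  rows 40-47 [p,q,r,s=0101]: 11001100  (ones: 4)
  rows 48-55 [p,q,r,s=0110]: 11001100  (ones: 4)
  rows 56-63 [p,q,r,s=0111]: 11001100  (ones: 4)
  rows 64-71 [p,q,r,s=1000]: 11001100  (ones: 4)
  rows 72-79 [p,q,r,s=1001]: 11001100  (ones: 4)
  rows 80-87 [p,q,r,s=1010]: 11001100  (ones: 4)
  rows 88-95 [p,q,r,s=1011]: 11001100  (ones: 4)
  rows 96-103 [p,q,r,s=1100]: 11001100  (ones: 4)
  rows 104-111 [p,q,r,s=1101]: 11001100  (ones: 4)
  rows 112-119 [p,q,r,s=1110]: 11001100  (ones: 4)
  rows 120-127 [p,q,r,s=1111]: 11001100  (ones: 4)
Disagreements = 4+4+4+4+4+4+4+4+4+4+4+4+4+4+4+4 = 64

64


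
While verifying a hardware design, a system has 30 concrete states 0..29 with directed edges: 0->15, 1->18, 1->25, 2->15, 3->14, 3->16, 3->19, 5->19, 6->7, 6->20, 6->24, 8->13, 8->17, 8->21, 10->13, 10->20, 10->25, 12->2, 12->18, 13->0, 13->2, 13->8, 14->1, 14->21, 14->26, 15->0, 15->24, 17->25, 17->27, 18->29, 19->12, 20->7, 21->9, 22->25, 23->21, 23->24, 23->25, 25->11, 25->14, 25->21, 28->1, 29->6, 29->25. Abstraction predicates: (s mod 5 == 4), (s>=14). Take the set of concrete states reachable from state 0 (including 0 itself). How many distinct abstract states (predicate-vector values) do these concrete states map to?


BFS from 0:
Concrete reachable: {0, 15, 24}
Abstract via predicates (s mod 5 == 4), (s>=14):
  (0,0) <- {0}
  (0,1) <- {15}
  (1,1) <- {24}
Distinct abstract states = 3

3


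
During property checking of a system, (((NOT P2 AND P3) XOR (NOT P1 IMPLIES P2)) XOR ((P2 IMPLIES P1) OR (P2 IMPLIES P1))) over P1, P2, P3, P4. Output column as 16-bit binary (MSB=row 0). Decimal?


Formula: (((NOT P2 AND P3) XOR (NOT P1 IMPLIES P2)) XOR ((P2 IMPLIES P1) OR (P2 IMPLIES P1))) over P1, P2, P3, P4 (16 rows)
Evaluate each row (bits = P1,P2,P3,P4, MSB first):
  row 0 [0000]: (((NOT 0 AND 0) XOR (NOT 0 IMPLIES 0)) XOR ((0 IMPLIES 0) OR (0 IMPLIES 0))) -> 1
  row 1 [0001]: (((NOT 0 AND 0) XOR (NOT 0 IMPLIES 0)) XOR ((0 IMPLIES 0) OR (0 IMPLIES 0))) -> 1
  row 2 [0010]: (((NOT 0 AND 1) XOR (NOT 0 IMPLIES 0)) XOR ((0 IMPLIES 0) OR (0 IMPLIES 0))) -> 0
  row 3 [0011]: (((NOT 0 AND 1) XOR (NOT 0 IMPLIES 0)) XOR ((0 IMPLIES 0) OR (0 IMPLIES 0))) -> 0
  row 4 [0100]: (((NOT 1 AND 0) XOR (NOT 0 IMPLIES 1)) XOR ((1 IMPLIES 0) OR (1 IMPLIES 0))) -> 1
  row 5 [0101]: (((NOT 1 AND 0) XOR (NOT 0 IMPLIES 1)) XOR ((1 IMPLIES 0) OR (1 IMPLIES 0))) -> 1
  row 6 [0110]: (((NOT 1 AND 1) XOR (NOT 0 IMPLIES 1)) XOR ((1 IMPLIES 0) OR (1 IMPLIES 0))) -> 1
  row 7 [0111]: (((NOT 1 AND 1) XOR (NOT 0 IMPLIES 1)) XOR ((1 IMPLIES 0) OR (1 IMPLIES 0))) -> 1
  row 8 [1000]: (((NOT 0 AND 0) XOR (NOT 1 IMPLIES 0)) XOR ((0 IMPLIES 1) OR (0 IMPLIES 1))) -> 0
  row 9 [1001]: (((NOT 0 AND 0) XOR (NOT 1 IMPLIES 0)) XOR ((0 IMPLIES 1) OR (0 IMPLIES 1))) -> 0
  row 10 [1010]: (((NOT 0 AND 1) XOR (NOT 1 IMPLIES 0)) XOR ((0 IMPLIES 1) OR (0 IMPLIES 1))) -> 1
  row 11 [1011]: (((NOT 0 AND 1) XOR (NOT 1 IMPLIES 0)) XOR ((0 IMPLIES 1) OR (0 IMPLIES 1))) -> 1
  row 12 [1100]: (((NOT 1 AND 0) XOR (NOT 1 IMPLIES 1)) XOR ((1 IMPLIES 1) OR (1 IMPLIES 1))) -> 0
  row 13 [1101]: (((NOT 1 AND 0) XOR (NOT 1 IMPLIES 1)) XOR ((1 IMPLIES 1) OR (1 IMPLIES 1))) -> 0
  row 14 [1110]: (((NOT 1 AND 1) XOR (NOT 1 IMPLIES 1)) XOR ((1 IMPLIES 1) OR (1 IMPLIES 1))) -> 0
  row 15 [1111]: (((NOT 1 AND 1) XOR (NOT 1 IMPLIES 1)) XOR ((1 IMPLIES 1) OR (1 IMPLIES 1))) -> 0
Full result column, 4 rows per line (P1,P2 fixed per line; P3,P4 runs 00..11 left to right):
  rows 0-3 [P1,P2=00]: 1100  = hex C
  rows 4-7 [P1,P2=01]: 1111  = hex F
  rows 8-11 [P1,P2=10]: 0011  = hex 3
  rows 12-15 [P1,P2=11]: 0000  = hex 0
Output column (row 0 .. row 15) = 1100111100110000
Output column grouped in 4s = 1100 1111 0011 0000 = 0xCF30
Convert to decimal digit by digit (value = value*16 + digit):
  C -> 12
  12*16 + 15 (F) = 207
  207*16 + 3 = 3315
  3315*16 + 0 = 53040
Decimal = 53040

53040


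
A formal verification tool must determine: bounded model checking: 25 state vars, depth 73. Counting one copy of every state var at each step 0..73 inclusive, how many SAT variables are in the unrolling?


BMC unrolls to depth k, creating one copy of each state var for steps 0..k.
Step count = 73 + 1 = 74 (steps 0 through 73)
Vars per step = 25
Total = 25 * 74 = 1850

1850


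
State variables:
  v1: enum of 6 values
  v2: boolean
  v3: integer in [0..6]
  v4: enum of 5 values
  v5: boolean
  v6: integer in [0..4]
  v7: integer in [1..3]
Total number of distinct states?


State space = product of domain sizes of all variables.
Domain sizes:
  v1 (enum of 6 values): 6
  v2 (boolean): 2
  v3 (integer in [0..6]): 7
  v4 (enum of 5 values): 5
  v5 (boolean): 2
  v6 (integer in [0..4]): 5
  v7 (integer in [1..3]): 3
Product = 6 * 2 * 7 * 5 * 2 * 5 * 3 = 12600

12600


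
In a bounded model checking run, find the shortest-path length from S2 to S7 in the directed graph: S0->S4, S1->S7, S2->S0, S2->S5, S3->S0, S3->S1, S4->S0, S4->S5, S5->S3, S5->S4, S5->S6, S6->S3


BFS layer-by-layer from S2:
  dist 0: {S2}
  dist 1: {S0, S5}
  dist 2: {S3, S4, S6}
  dist 3: {S1}
  dist 4: {S7}
  -> S7 reached at distance 4
Shortest path length = 4

4


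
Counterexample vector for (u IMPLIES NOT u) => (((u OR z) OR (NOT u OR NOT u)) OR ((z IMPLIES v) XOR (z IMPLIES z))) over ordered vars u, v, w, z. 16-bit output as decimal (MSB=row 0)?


F1 = (u IMPLIES NOT u)
F2 = (((u OR z) OR (NOT u OR NOT u)) OR ((z IMPLIES v) XOR (z IMPLIES z)))
Counterexample to F1=>F2 is where F1=1 and F2=0.
Evaluate each row (bits = u,v,w,z, MSB first):
  row 0 [0000]: F1=1 F2=1 -> F1&~F2 -> 0
  row 1 [0001]: F1=1 F2=1 -> F1&~F2 -> 0
  row 2 [0010]: F1=1 F2=1 -> F1&~F2 -> 0
  row 3 [0011]: F1=1 F2=1 -> F1&~F2 -> 0
  row 4 [0100]: F1=1 F2=1 -> F1&~F2 -> 0
  row 5 [0101]: F1=1 F2=1 -> F1&~F2 -> 0
  row 6 [0110]: F1=1 F2=1 -> F1&~F2 -> 0
  row 7 [0111]: F1=1 F2=1 -> F1&~F2 -> 0
  row 8 [1000]: F1=0 F2=1 -> F1&~F2 -> 0
  row 9 [1001]: F1=0 F2=1 -> F1&~F2 -> 0
  row 10 [1010]: F1=0 F2=1 -> F1&~F2 -> 0
  row 11 [1011]: F1=0 F2=1 -> F1&~F2 -> 0
  row 12 [1100]: F1=0 F2=1 -> F1&~F2 -> 0
  row 13 [1101]: F1=0 F2=1 -> F1&~F2 -> 0
  row 14 [1110]: F1=0 F2=1 -> F1&~F2 -> 0
  row 15 [1111]: F1=0 F2=1 -> F1&~F2 -> 0
Full result column, 4 rows per line (u,v fixed per line; w,z runs 00..11 left to right):
  rows 0-3 [u,v=00]: 0000  = hex 0
  rows 4-7 [u,v=01]: 0000  = hex 0
  rows 8-11 [u,v=10]: 0000  = hex 0
  rows 12-15 [u,v=11]: 0000  = hex 0
Counterexample vector (row 0 .. row 15) = 0000000000000000
Output column grouped in 4s = 0000 0000 0000 0000 = 0x0000
Convert to decimal digit by digit (value = value*16 + digit):
  0 -> 0
  0*16 + 0 = 0
  0*16 + 0 = 0
  0*16 + 0 = 0
Decimal = 0

0


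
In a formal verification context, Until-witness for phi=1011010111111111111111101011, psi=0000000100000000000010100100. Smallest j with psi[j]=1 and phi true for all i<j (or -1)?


(phi U psi) at 0: need smallest j with psi[j]=1 and phi[i]=1 for all i in [0,j).
Scan from step 0:
  step 0: phi=1, psi=0 -> continue
  step 1: phi=0 -> phi-prefix broken from here
  step 7: psi=1 but phi already failed -> not a witness
  step 20: psi=1 but phi already failed -> not a witness
  step 22: psi=1 but phi already failed -> not a witness
  step 25: psi=1 but phi already failed -> not a witness
  end of trace: no witness -> -1
Witness step = -1

-1


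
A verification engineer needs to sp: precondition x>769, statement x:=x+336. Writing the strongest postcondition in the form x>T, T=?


Formula: sp(P, x:=E) = exists old_x. (x = E[old_x/x]) AND P[old_x/x] (old_x is the value of x before the assignment; eliminate old_x by solving x = E[old_x/x] for old_x)
Step 1: Precondition P: x>769, i.e. old_x > 769
Step 2: Assignment gives x = old_x + 336, so old_x = x - 336
Step 3: Substitute into P: x - 336 > 769
Step 4: Simplify: x > 769+336 = 1105

1105


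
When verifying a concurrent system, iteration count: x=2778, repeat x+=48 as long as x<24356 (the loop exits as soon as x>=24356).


Step 1: x goes from 2778 toward 24356 by 48; the body runs while x<24356, so iterations = ceil((bound-start)/step)
Step 2: Distance=21578
Step 3: ceil(21578/48)=450

450


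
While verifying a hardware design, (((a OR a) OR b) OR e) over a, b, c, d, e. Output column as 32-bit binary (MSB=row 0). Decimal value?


Formula: (((a OR a) OR b) OR e) over a, b, c, d, e (32 rows)
Evaluate each row (bits = a,b,c,d,e, MSB first):
  row 0 [00000]: (((0 OR 0) OR 0) OR 0) -> 0
  row 1 [00001]: (((0 OR 0) OR 0) OR 1) -> 1
  row 2 [00010]: (((0 OR 0) OR 0) OR 0) -> 0
  row 3 [00011]: (((0 OR 0) OR 0) OR 1) -> 1
  row 4 [00100]: (((0 OR 0) OR 0) OR 0) -> 0
  row 5 [00101]: (((0 OR 0) OR 0) OR 1) -> 1
  row 6 [00110]: (((0 OR 0) OR 0) OR 0) -> 0
  row 7 [00111]: (((0 OR 0) OR 0) OR 1) -> 1
  row 8 [01000]: (((0 OR 0) OR 1) OR 0) -> 1
  row 9 [01001]: (((0 OR 0) OR 1) OR 1) -> 1
  row 10 [01010]: (((0 OR 0) OR 1) OR 0) -> 1
  row 11 [01011]: (((0 OR 0) OR 1) OR 1) -> 1
  row 12 [01100]: (((0 OR 0) OR 1) OR 0) -> 1
  row 13 [01101]: (((0 OR 0) OR 1) OR 1) -> 1
  row 14 [01110]: (((0 OR 0) OR 1) OR 0) -> 1
  row 15 [01111]: (((0 OR 0) OR 1) OR 1) -> 1
  row 16 [10000]: (((1 OR 1) OR 0) OR 0) -> 1
  row 17 [10001]: (((1 OR 1) OR 0) OR 1) -> 1
  row 18 [10010]: (((1 OR 1) OR 0) OR 0) -> 1
  row 19 [10011]: (((1 OR 1) OR 0) OR 1) -> 1
  row 20 [10100]: (((1 OR 1) OR 0) OR 0) -> 1
  row 21 [10101]: (((1 OR 1) OR 0) OR 1) -> 1
  row 22 [10110]: (((1 OR 1) OR 0) OR 0) -> 1
  row 23 [10111]: (((1 OR 1) OR 0) OR 1) -> 1
  row 24 [11000]: (((1 OR 1) OR 1) OR 0) -> 1
  row 25 [11001]: (((1 OR 1) OR 1) OR 1) -> 1
  row 26 [11010]: (((1 OR 1) OR 1) OR 0) -> 1
  row 27 [11011]: (((1 OR 1) OR 1) OR 1) -> 1
  row 28 [11100]: (((1 OR 1) OR 1) OR 0) -> 1
  row 29 [11101]: (((1 OR 1) OR 1) OR 1) -> 1
  row 30 [11110]: (((1 OR 1) OR 1) OR 0) -> 1
  row 31 [11111]: (((1 OR 1) OR 1) OR 1) -> 1
Full result column, 4 rows per line (a,b,c fixed per line; d,e runs 00..11 left to right):
  rows 0-3 [a,b,c=000]: 0101  = hex 5
  rows 4-7 [a,b,c=001]: 0101  = hex 5
  rows 8-11 [a,b,c=010]: 1111  = hex F
  rows 12-15 [a,b,c=011]: 1111  = hex F
  rows 16-19 [a,b,c=100]: 1111  = hex F
  rows 20-23 [a,b,c=101]: 1111  = hex F
  rows 24-27 [a,b,c=110]: 1111  = hex F
  rows 28-31 [a,b,c=111]: 1111  = hex F
Output column (row 0 .. row 31) = 01010101111111111111111111111111
Output column grouped in 4s = 0101 0101 1111 1111 1111 1111 1111 1111 = 0x55FFFFFF
Convert to decimal digit by digit (value = value*16 + digit):
  5 -> 5
  5*16 + 5 = 85
  85*16 + 15 (F) = 1375
  1375*16 + 15 (F) = 22015
  22015*16 + 15 (F) = 352255
  352255*16 + 15 (F) = 5636095
  5636095*16 + 15 (F) = 90177535
  90177535*16 + 15 (F) = 1442840575
Decimal = 1442840575

1442840575


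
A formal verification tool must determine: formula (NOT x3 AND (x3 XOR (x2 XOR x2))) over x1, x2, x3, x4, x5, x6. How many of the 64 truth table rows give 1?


Formula: (NOT x3 AND (x3 XOR (x2 XOR x2))) over 6 vars (64 rows)
Evaluate each row (x1, x2, x3, x4, x5, x6 as bits, MSB first):
  row 0 [000000]: (NOT 0 AND (0 XOR (0 XOR 0))) -> 0
  row 1 [000001]: (NOT 0 AND (0 XOR (0 XOR 0))) -> 0
  row 2 [000010]: (NOT 0 AND (0 XOR (0 XOR 0))) -> 0
  row 3 [000011]: (NOT 0 AND (0 XOR (0 XOR 0))) -> 0
  row 4 [000100]: (NOT 0 AND (0 XOR (0 XOR 0))) -> 0
  (every remaining row is evaluated the same way; all 64 results are listed next)
Full result column, 8 rows per line (x1,x2,x3 fixed per line; x4,x5,x6 runs 000..111 left to right):
  rows 0-7 [x1,x2,x3=000]: 00000000  (ones: 0)
  rows 8-15 [x1,x2,x3=001]: 00000000  (ones: 0)
  rows 16-23 [x1,x2,x3=010]: 00000000  (ones: 0)
  rows 24-31 [x1,x2,x3=011]: 00000000  (ones: 0)
  rows 32-39 [x1,x2,x3=100]: 00000000  (ones: 0)
  rows 40-47 [x1,x2,x3=101]: 00000000  (ones: 0)
  rows 48-55 [x1,x2,x3=110]: 00000000  (ones: 0)
  rows 56-63 [x1,x2,x3=111]: 00000000  (ones: 0)
Count of 1-rows = 0+0+0+0+0+0+0+0 = 0

0


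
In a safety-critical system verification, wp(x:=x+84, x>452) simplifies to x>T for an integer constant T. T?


Formula: wp(x:=E, P) = P[E/x] (substitute E for x in postcondition)
Step 1: Postcondition: x>452
Step 2: Substitute x+84 for x: x+84>452
Step 3: Solve for x: x > 452-84 = 368

368


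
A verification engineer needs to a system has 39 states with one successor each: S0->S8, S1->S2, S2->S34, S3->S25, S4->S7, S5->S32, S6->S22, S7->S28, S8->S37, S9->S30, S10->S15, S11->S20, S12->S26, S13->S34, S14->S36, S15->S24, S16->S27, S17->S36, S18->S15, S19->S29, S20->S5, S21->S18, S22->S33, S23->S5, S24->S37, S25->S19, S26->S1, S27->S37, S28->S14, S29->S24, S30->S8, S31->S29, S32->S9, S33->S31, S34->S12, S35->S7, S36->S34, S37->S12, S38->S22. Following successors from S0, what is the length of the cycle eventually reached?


Trace from S0 until a state repeats:
  S0 -> S8 -> S37 -> S12 -> S26 -> S1 -> S2 -> S34 -> S12
S12 first seen at step 3, revisited at step 8.
Cycle length = 8 - 3 = 5

5


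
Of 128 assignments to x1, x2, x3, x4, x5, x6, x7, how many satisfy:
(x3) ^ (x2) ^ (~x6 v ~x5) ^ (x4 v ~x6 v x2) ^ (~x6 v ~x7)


CNF with 5 clauses over 7 vars (128 assignments).
An assignment satisfies CNF iff every clause has >=1 true literal.
Check each row (bits = x1,x2,x3,x4,x5,x6,x7; clause T/F shown):
  row 0 [0000000]: clauses=FFTTT -> 0
  row 1 [0000001]: clauses=FFTTT -> 0
  row 2 [0000010]: clauses=FFTFT -> 0
  row 3 [0000011]: clauses=FFTFF -> 0
  row 4 [0000100]: clauses=FFTTT -> 0
  (every remaining row is evaluated the same way; all 128 results are listed next)
Full result column, 8 rows per line (x1,x2,x3,x4 fixed per line; x5,x6,x7 runs 000..111 left to right):
  rows 0-7 [x1,x2,x3,x4=0000]: 00000000  (ones: 0)
  rows 8-15 [x1,x2,x3,x4=0001]: 00000000  (ones: 0)
  rows 16-23 [x1,x2,x3,x4=0010]: 00000000  (ones: 0)
  rows 24-31 [x1,x2,x3,x4=0011]: 00000000  (ones: 0)
  rows 32-39 [x1,x2,x3,x4=0100]: 00000000  (ones: 0)
  rows 40-47 [x1,x2,x3,x4=0101]: 00000000  (ones: 0)
  rows 48-55 [x1,x2,x3,x4=0110]: 11101100  (ones: 5)
  rows 56-63 [x1,x2,x3,x4=0111]: 11101100  (ones: 5)
  rows 64-71 [x1,x2,x3,x4=1000]: 00000000  (ones: 0)
  rows 72-79 [x1,x2,x3,x4=1001]: 00000000  (ones: 0)
  rows 80-87 [x1,x2,x3,x4=1010]: 00000000  (ones: 0)
  rows 88-95 [x1,x2,x3,x4=1011]: 00000000  (ones: 0)
  rows 96-103 [x1,x2,x3,x4=1100]: 00000000  (ones: 0)
  rows 104-111 [x1,x2,x3,x4=1101]: 00000000  (ones: 0)
  rows 112-119 [x1,x2,x3,x4=1110]: 11101100  (ones: 5)
  rows 120-127 [x1,x2,x3,x4=1111]: 11101100  (ones: 5)
Satisfying assignments = 0+0+0+0+0+0+5+5+0+0+0+0+0+0+5+5 = 20

20


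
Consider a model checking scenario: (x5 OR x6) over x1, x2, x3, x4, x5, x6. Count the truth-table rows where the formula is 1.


Formula: (x5 OR x6) over 6 vars (64 rows)
Evaluate each row (x1, x2, x3, x4, x5, x6 as bits, MSB first):
  row 0 [000000]: (0 OR 0) -> 0
  row 1 [000001]: (0 OR 1) -> 1
  row 2 [000010]: (1 OR 0) -> 1
  row 3 [000011]: (1 OR 1) -> 1
  row 4 [000100]: (0 OR 0) -> 0
  (every remaining row is evaluated the same way; all 64 results are listed next)
Full result column, 8 rows per line (x1,x2,x3 fixed per line; x4,x5,x6 runs 000..111 left to right):
  rows 0-7 [x1,x2,x3=000]: 01110111  (ones: 6)
  rows 8-15 [x1,x2,x3=001]: 01110111  (ones: 6)
  rows 16-23 [x1,x2,x3=010]: 01110111  (ones: 6)
  rows 24-31 [x1,x2,x3=011]: 01110111  (ones: 6)
  rows 32-39 [x1,x2,x3=100]: 01110111  (ones: 6)
  rows 40-47 [x1,x2,x3=101]: 01110111  (ones: 6)
  rows 48-55 [x1,x2,x3=110]: 01110111  (ones: 6)
  rows 56-63 [x1,x2,x3=111]: 01110111  (ones: 6)
Count of 1-rows = 6+6+6+6+6+6+6+6 = 48

48


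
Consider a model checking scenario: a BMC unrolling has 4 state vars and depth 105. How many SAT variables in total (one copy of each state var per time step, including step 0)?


BMC unrolls to depth k, creating one copy of each state var for steps 0..k.
Step count = 105 + 1 = 106 (steps 0 through 105)
Vars per step = 4
Total = 4 * 106 = 424

424


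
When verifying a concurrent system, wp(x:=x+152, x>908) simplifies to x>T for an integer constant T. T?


Formula: wp(x:=E, P) = P[E/x] (substitute E for x in postcondition)
Step 1: Postcondition: x>908
Step 2: Substitute x+152 for x: x+152>908
Step 3: Solve for x: x > 908-152 = 756

756


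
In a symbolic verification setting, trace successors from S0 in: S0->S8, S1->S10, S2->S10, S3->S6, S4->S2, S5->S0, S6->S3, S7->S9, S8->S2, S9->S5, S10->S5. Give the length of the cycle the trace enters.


Trace from S0 until a state repeats:
  S0 -> S8 -> S2 -> S10 -> S5 -> S0
S0 first seen at step 0, revisited at step 5.
Cycle length = 5 - 0 = 5

5


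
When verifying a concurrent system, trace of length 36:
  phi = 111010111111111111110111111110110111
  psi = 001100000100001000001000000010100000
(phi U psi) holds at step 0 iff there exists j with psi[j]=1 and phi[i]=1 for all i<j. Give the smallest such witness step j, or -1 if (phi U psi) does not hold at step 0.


(phi U psi) at 0: need smallest j with psi[j]=1 and phi[i]=1 for all i in [0,j).
Scan from step 0:
  step 0: phi=1, psi=0 -> continue
  step 1: phi=1, psi=0 -> continue
  step 2: psi=1 and phi held for [0,2) -> witness found
Witness step = 2

2


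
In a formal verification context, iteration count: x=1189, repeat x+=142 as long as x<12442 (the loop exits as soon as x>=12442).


Step 1: x goes from 1189 toward 12442 by 142; the body runs while x<12442, so iterations = ceil((bound-start)/step)
Step 2: Distance=11253
Step 3: ceil(11253/142)=80

80


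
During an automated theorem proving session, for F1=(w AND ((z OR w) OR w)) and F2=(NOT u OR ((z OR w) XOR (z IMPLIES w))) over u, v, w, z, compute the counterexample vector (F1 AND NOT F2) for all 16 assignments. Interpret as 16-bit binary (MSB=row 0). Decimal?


F1 = (w AND ((z OR w) OR w))
F2 = (NOT u OR ((z OR w) XOR (z IMPLIES w)))
Counterexample to F1=>F2 is where F1=1 and F2=0.
Evaluate each row (bits = u,v,w,z, MSB first):
  row 0 [0000]: F1=0 F2=1 -> F1&~F2 -> 0
  row 1 [0001]: F1=0 F2=1 -> F1&~F2 -> 0
  row 2 [0010]: F1=1 F2=1 -> F1&~F2 -> 0
  row 3 [0011]: F1=1 F2=1 -> F1&~F2 -> 0
  row 4 [0100]: F1=0 F2=1 -> F1&~F2 -> 0
  row 5 [0101]: F1=0 F2=1 -> F1&~F2 -> 0
  row 6 [0110]: F1=1 F2=1 -> F1&~F2 -> 0
  row 7 [0111]: F1=1 F2=1 -> F1&~F2 -> 0
  row 8 [1000]: F1=0 F2=1 -> F1&~F2 -> 0
  row 9 [1001]: F1=0 F2=1 -> F1&~F2 -> 0
  row 10 [1010]: F1=1 F2=0 -> F1&~F2 -> 1
  row 11 [1011]: F1=1 F2=0 -> F1&~F2 -> 1
  row 12 [1100]: F1=0 F2=1 -> F1&~F2 -> 0
  row 13 [1101]: F1=0 F2=1 -> F1&~F2 -> 0
  row 14 [1110]: F1=1 F2=0 -> F1&~F2 -> 1
  row 15 [1111]: F1=1 F2=0 -> F1&~F2 -> 1
Full result column, 4 rows per line (u,v fixed per line; w,z runs 00..11 left to right):
  rows 0-3 [u,v=00]: 0000  = hex 0
  rows 4-7 [u,v=01]: 0000  = hex 0
  rows 8-11 [u,v=10]: 0011  = hex 3
  rows 12-15 [u,v=11]: 0011  = hex 3
Counterexample vector (row 0 .. row 15) = 0000000000110011
Output column grouped in 4s = 0000 0000 0011 0011 = 0x0033
Convert to decimal digit by digit (value = value*16 + digit):
  0 -> 0
  0*16 + 0 = 0
  0*16 + 3 = 3
  3*16 + 3 = 51
Decimal = 51

51


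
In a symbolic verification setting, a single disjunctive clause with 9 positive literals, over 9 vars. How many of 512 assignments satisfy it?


Step 1: Total=2^9=512
Step 2: Unsat when all 9 false: 2^0=1
Step 3: Sat=512-1=511

511


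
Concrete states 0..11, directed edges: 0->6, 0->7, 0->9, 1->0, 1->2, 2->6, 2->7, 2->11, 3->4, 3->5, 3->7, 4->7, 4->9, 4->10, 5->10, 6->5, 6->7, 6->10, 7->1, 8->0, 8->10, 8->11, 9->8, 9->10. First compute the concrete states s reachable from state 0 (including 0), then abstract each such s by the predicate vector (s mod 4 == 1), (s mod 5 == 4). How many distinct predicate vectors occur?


BFS from 0:
Concrete reachable: {0, 1, 2, 5, 6, 7, 8, 9, 10, 11}
Abstract via predicates (s mod 4 == 1), (s mod 5 == 4):
  (0,0) <- {0, 2, 6, 7, 8, 10, 11}
  (1,0) <- {1, 5}
  (1,1) <- {9}
Distinct abstract states = 3

3


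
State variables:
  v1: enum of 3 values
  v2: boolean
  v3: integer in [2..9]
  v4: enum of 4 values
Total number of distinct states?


State space = product of domain sizes of all variables.
Domain sizes:
  v1 (enum of 3 values): 3
  v2 (boolean): 2
  v3 (integer in [2..9]): 8
  v4 (enum of 4 values): 4
Product = 3 * 2 * 8 * 4 = 192

192


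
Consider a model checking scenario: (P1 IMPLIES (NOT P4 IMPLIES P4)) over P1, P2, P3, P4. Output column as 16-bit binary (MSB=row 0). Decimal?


Formula: (P1 IMPLIES (NOT P4 IMPLIES P4)) over P1, P2, P3, P4 (16 rows)
Evaluate each row (bits = P1,P2,P3,P4, MSB first):
  row 0 [0000]: (0 IMPLIES (NOT 0 IMPLIES 0)) -> 1
  row 1 [0001]: (0 IMPLIES (NOT 1 IMPLIES 1)) -> 1
  row 2 [0010]: (0 IMPLIES (NOT 0 IMPLIES 0)) -> 1
  row 3 [0011]: (0 IMPLIES (NOT 1 IMPLIES 1)) -> 1
  row 4 [0100]: (0 IMPLIES (NOT 0 IMPLIES 0)) -> 1
  row 5 [0101]: (0 IMPLIES (NOT 1 IMPLIES 1)) -> 1
  row 6 [0110]: (0 IMPLIES (NOT 0 IMPLIES 0)) -> 1
  row 7 [0111]: (0 IMPLIES (NOT 1 IMPLIES 1)) -> 1
  row 8 [1000]: (1 IMPLIES (NOT 0 IMPLIES 0)) -> 0
  row 9 [1001]: (1 IMPLIES (NOT 1 IMPLIES 1)) -> 1
  row 10 [1010]: (1 IMPLIES (NOT 0 IMPLIES 0)) -> 0
  row 11 [1011]: (1 IMPLIES (NOT 1 IMPLIES 1)) -> 1
  row 12 [1100]: (1 IMPLIES (NOT 0 IMPLIES 0)) -> 0
  row 13 [1101]: (1 IMPLIES (NOT 1 IMPLIES 1)) -> 1
  row 14 [1110]: (1 IMPLIES (NOT 0 IMPLIES 0)) -> 0
  row 15 [1111]: (1 IMPLIES (NOT 1 IMPLIES 1)) -> 1
Full result column, 4 rows per line (P1,P2 fixed per line; P3,P4 runs 00..11 left to right):
  rows 0-3 [P1,P2=00]: 1111  = hex F
  rows 4-7 [P1,P2=01]: 1111  = hex F
  rows 8-11 [P1,P2=10]: 0101  = hex 5
  rows 12-15 [P1,P2=11]: 0101  = hex 5
Output column (row 0 .. row 15) = 1111111101010101
Output column grouped in 4s = 1111 1111 0101 0101 = 0xFF55
Convert to decimal digit by digit (value = value*16 + digit):
  F -> 15
  15*16 + 15 (F) = 255
  255*16 + 5 = 4085
  4085*16 + 5 = 65365
Decimal = 65365

65365
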